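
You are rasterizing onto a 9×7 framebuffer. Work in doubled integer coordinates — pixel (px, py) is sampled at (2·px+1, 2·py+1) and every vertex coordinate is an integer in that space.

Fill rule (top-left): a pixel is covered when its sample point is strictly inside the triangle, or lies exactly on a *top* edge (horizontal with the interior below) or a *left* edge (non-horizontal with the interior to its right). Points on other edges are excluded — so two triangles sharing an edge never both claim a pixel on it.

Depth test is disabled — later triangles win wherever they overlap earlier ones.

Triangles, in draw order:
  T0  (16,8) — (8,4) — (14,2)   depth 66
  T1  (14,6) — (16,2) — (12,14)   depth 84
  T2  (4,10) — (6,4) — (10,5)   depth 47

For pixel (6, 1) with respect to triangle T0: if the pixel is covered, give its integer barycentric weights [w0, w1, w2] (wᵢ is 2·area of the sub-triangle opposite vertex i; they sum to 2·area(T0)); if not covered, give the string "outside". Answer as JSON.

T0:
  2·area = 40
  edge (16, 8)→(8, 4): d=(-8,-4) top-left  bias=+0
  edge (8, 4)→(14, 2): d=(6,-2) top-left  bias=+0
  edge (14, 2)→(16, 8): d=(2,6) right/bottom  bias=-1
    (8,0)@(17, 1): e=[60,0,-20] → ·  [on edge]
    (5,1)@(11, 3): e=[20,0,20] → █  [on edge]
    (6,1)@(13, 3): e=[28,4,8] → █
    (7,1)@(15, 3): e=[36,8,-4] → ·
    (2,2)@(5, 5): e=[-20,0,60] → ·  [on edge]
    (5,2)@(11, 5): e=[4,12,24] → █
    (7,2)@(15, 5): e=[20,20,0] → ·  [on edge]
    (5,3)@(11, 7): e=[-12,24,28] → ·
    (6,3)@(13, 7): e=[-4,28,16] → ·
    (7,3)@(15, 7): e=[4,32,4] → █
    (8,3)@(17, 7): e=[12,36,-8] → ·
    (7,4)@(15, 9): e=[-12,44,8] → ·
    (8,5)@(17, 11): e=[-20,60,0] → ·  [on edge]
  covered (5 px):
    · · · · · · · · ·
    · · · · · █ █ · ·
    · · · · · █ █ · ·
    · · · · · · · █ ·
    · · · · · · · · ·
    · · · · · · · · ·
    · · · · · · · · ·
T1:
  2·area = 8
  edge (14, 6)→(16, 2): d=(2,-4) top-left  bias=+0
  edge (16, 2)→(12, 14): d=(-4,12) right/bottom  bias=-1
  edge (12, 14)→(14, 6): d=(2,-8) top-left  bias=+0
    (7,2)@(15, 5): e=[2,0,6] → ·  [on edge]
    (6,5)@(13, 11): e=[6,0,2] → ·  [on edge]
  covered (0 px):
    · · · · · · · · ·
    · · · · · · · · ·
    · · · · · · · · ·
    · · · · · · · · ·
    · · · · · · · · ·
    · · · · · · · · ·
    · · · · · · · · ·
T2:
  2·area = 26
  edge (4, 10)→(6, 4): d=(2,-6) top-left  bias=+0
  edge (6, 4)→(10, 5): d=(4,1) right/bottom  bias=-1
  edge (10, 5)→(4, 10): d=(-6,5) right/bottom  bias=-1
    (3,0)@(7, 1): e=[0,-13,39] → ·  [on edge]
    (3,2)@(7, 5): e=[8,3,15] → █
    (4,2)@(9, 5): e=[20,1,5] → █
    (5,2)@(11, 5): e=[32,-1,-5] → ·
    (2,3)@(5, 7): e=[0,13,13] → █  [on edge]
    (4,3)@(9, 7): e=[24,9,-7] → ·
    (2,4)@(5, 9): e=[4,21,1] → █
    (3,4)@(7, 9): e=[16,19,-9] → ·
    (2,5)@(5, 11): e=[8,29,-11] → ·
    (1,6)@(3, 13): e=[0,39,-13] → ·  [on edge]
  covered (5 px):
    · · · · · · · · ·
    · · · · · · · · ·
    · · · █ █ · · · ·
    · · █ █ · · · · ·
    · · █ · · · · · ·
    · · · · · · · · ·
    · · · · · · · · ·

Answer: [4,8,28]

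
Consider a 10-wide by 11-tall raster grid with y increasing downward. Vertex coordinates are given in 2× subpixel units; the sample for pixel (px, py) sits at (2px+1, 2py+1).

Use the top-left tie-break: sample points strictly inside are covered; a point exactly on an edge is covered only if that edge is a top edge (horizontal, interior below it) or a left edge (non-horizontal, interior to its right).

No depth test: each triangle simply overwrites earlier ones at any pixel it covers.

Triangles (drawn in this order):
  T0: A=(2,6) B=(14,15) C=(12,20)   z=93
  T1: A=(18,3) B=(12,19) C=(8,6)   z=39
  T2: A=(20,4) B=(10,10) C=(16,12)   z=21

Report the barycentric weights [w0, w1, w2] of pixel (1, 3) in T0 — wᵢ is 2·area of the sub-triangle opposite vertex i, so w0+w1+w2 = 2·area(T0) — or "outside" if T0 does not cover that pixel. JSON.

T0:
  2·area = 78
  edge (2, 6)→(14, 15): d=(12,9) right/bottom  bias=-1
  edge (14, 15)→(12, 20): d=(-2,5) right/bottom  bias=-1
  edge (12, 20)→(2, 6): d=(-10,-14) top-left  bias=+0
    (1,3)@(3, 7): e=[3,71,4] → #
    (2,3)@(5, 7): e=[-15,61,32] → ·
    (1,4)@(3, 9): e=[27,67,-16] → ·
    (2,4)@(5, 9): e=[9,57,12] → #
    (3,4)@(7, 9): e=[-9,47,40] → ·
    (2,5)@(5, 11): e=[33,53,-8] → ·
    (3,5)@(7, 11): e=[15,43,20] → #
    (4,5)@(9, 11): e=[-3,33,48] → ·
    (3,6)@(7, 13): e=[39,39,0] → #  [on edge]
    (4,6)@(9, 13): e=[21,29,28] → #
    (5,6)@(11, 13): e=[3,19,56] → #
    (6,6)@(13, 13): e=[-15,9,84] → ·
  covered (11 px):
    · · · · · · · · · ·
    · · · · · · · · · ·
    · · · · · · · · · ·
    · # · · · · · · · ·
    · · # · · · · · · ·
    · · · # · · · · · ·
    · · · # # # · · · ·
    · · · · # # # · · ·
    · · · · · # # · · ·
    · · · · · · · · · ·
    · · · · · · · · · ·
T1:
  2·area = 142
  edge (18, 3)→(12, 19): d=(-6,16) right/bottom  bias=-1
  edge (12, 19)→(8, 6): d=(-4,-13) top-left  bias=+0
  edge (8, 6)→(18, 3): d=(10,-3) top-left  bias=+0
    (6,2)@(13, 5): e=[68,69,5] → #
    (7,2)@(15, 5): e=[36,95,11] → #
    (8,2)@(17, 5): e=[4,121,17] → #
    (9,2)@(19, 5): e=[-28,147,23] → ·
    (4,3)@(9, 7): e=[120,9,13] → #
    (5,3)@(11, 7): e=[88,35,19] → #
    (8,3)@(17, 7): e=[-8,113,37] → ·
    (4,4)@(9, 9): e=[108,1,33] → #
    (8,4)@(17, 9): e=[-20,105,57] → ·
    (4,5)@(9, 11): e=[96,-7,53] → ·
    (5,5)@(11, 11): e=[64,19,59] → #
    (7,5)@(15, 11): e=[0,71,71] → ·  [on edge]
  covered (17 px):
    · · · · · · · · · ·
    · · · · · · · · · ·
    · · · · · · # # # ·
    · · · · # # # # · ·
    · · · · # # # # · ·
    · · · · · # # · · ·
    · · · · · # # · · ·
    · · · · · # # · · ·
    · · · · · · · · · ·
    · · · · · · · · · ·
    · · · · · · · · · ·
T2:
  2·area = 56  (B↔C swapped to make it positive)
  edge (20, 4)→(16, 12): d=(-4,8) right/bottom  bias=-1
  edge (16, 12)→(10, 10): d=(-6,-2) top-left  bias=+0
  edge (10, 10)→(20, 4): d=(10,-6) top-left  bias=+0
    (9,2)@(19, 5): e=[4,48,4] → #
    (0,3)@(1, 7): e=[140,0,-84] → ·  [on edge]
    (7,3)@(15, 7): e=[28,28,0] → #  [on edge]
    (8,3)@(17, 7): e=[12,32,12] → #
    (9,3)@(19, 7): e=[-4,36,24] → ·
    (3,4)@(7, 9): e=[84,0,-28] → ·  [on edge]
    (6,4)@(13, 9): e=[36,12,8] → #
    (9,4)@(19, 9): e=[-12,24,44] → ·
    (6,5)@(13, 11): e=[28,0,28] → #  [on edge]
    (8,5)@(17, 11): e=[-4,8,52] → ·
    (2,6)@(5, 13): e=[84,-28,0] → ·  [on edge]
    (6,6)@(13, 13): e=[20,-12,48] → ·
    (9,6)@(19, 13): e=[-28,0,84] → ·  [on edge]
  covered (8 px):
    · · · · · · · · · ·
    · · · · · · · · · ·
    · · · · · · · · · #
    · · · · · · · # # ·
    · · · · · · # # # ·
    · · · · · · # # · ·
    · · · · · · · · · ·
    · · · · · · · · · ·
    · · · · · · · · · ·
    · · · · · · · · · ·
    · · · · · · · · · ·

Result: [71,4,3]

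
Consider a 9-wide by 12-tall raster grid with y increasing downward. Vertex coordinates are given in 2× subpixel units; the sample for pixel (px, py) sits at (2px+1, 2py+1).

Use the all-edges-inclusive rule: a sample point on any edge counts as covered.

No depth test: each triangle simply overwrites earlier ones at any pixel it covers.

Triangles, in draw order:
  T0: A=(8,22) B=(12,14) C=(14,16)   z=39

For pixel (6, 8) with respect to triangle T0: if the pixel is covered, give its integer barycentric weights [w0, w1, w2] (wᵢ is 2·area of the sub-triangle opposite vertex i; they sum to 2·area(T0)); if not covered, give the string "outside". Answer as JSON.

T0:
  2·area = 24
  edge (8, 22)→(12, 14): d=(4,-8) inclusive
  edge (12, 14)→(14, 16): d=(2,2) inclusive
  edge (14, 16)→(8, 22): d=(-6,6) inclusive
    (0,1)@(1, 3): e=[-132,0,156] → ·  [on edge]
    (1,2)@(3, 5): e=[-108,0,132] → ·  [on edge]
    (2,3)@(5, 7): e=[-84,0,108] → ·  [on edge]
    (3,4)@(7, 9): e=[-60,0,84] → ·  [on edge]
    (4,5)@(9, 11): e=[-36,0,60] → ·  [on edge]
    (5,6)@(11, 13): e=[-12,0,36] → ·  [on edge]
    (8,6)@(17, 13): e=[36,-12,0] → ·  [on edge]
    (6,7)@(13, 15): e=[12,0,12] → █  [on edge]
    (7,7)@(15, 15): e=[28,-4,0] → ·  [on edge]
    (5,8)@(11, 17): e=[4,8,12] → █
    (6,8)@(13, 17): e=[20,4,0] → █  [on edge]
    (7,8)@(15, 17): e=[36,0,-12] → ·  [on edge]
    (5,9)@(11, 19): e=[12,12,0] → █  [on edge]
    (8,9)@(17, 19): e=[60,0,-36] → ·  [on edge]
    (4,10)@(9, 21): e=[4,20,0] → █  [on edge]
    (3,11)@(7, 23): e=[-4,28,0] → ·  [on edge]
  covered (5 px):
    · · · · · · · · ·
    · · · · · · · · ·
    · · · · · · · · ·
    · · · · · · · · ·
    · · · · · · · · ·
    · · · · · · · · ·
    · · · · · · · · ·
    · · · · · · █ · ·
    · · · · · █ █ · ·
    · · · · · █ · · ·
    · · · · █ · · · ·
    · · · · · · · · ·

Final: [4,0,20]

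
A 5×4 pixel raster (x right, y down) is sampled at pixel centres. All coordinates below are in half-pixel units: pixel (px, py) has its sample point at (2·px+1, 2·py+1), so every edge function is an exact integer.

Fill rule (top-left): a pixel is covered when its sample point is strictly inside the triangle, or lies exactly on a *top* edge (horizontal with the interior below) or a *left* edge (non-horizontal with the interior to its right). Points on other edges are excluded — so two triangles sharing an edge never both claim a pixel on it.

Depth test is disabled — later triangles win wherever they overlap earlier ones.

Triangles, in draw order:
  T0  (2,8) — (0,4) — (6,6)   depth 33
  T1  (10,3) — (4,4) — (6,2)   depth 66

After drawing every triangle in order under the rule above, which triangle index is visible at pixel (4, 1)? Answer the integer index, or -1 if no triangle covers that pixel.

T0:
  2·area = 20
  edge (2, 8)→(0, 4): d=(-2,-4) top-left  bias=+0
  edge (0, 4)→(6, 6): d=(6,2) right/bottom  bias=-1
  edge (6, 6)→(2, 8): d=(-4,2) right/bottom  bias=-1
    (0,2)@(1, 5): e=[2,4,14] → █
    (1,2)@(3, 5): e=[10,0,10] → ·  [on edge]
    (0,3)@(1, 7): e=[-2,16,6] → ·
    (1,3)@(3, 7): e=[6,12,2] → █
    (2,3)@(5, 7): e=[14,8,-2] → ·
    (4,3)@(9, 7): e=[30,0,-10] → ·  [on edge]
  covered (2 px):
    · · · · ·
    · · · · ·
    █ · · · ·
    · █ · · ·
T1:
  2·area = 10
  edge (10, 3)→(4, 4): d=(-6,1) right/bottom  bias=-1
  edge (4, 4)→(6, 2): d=(2,-2) top-left  bias=+0
  edge (6, 2)→(10, 3): d=(4,1) right/bottom  bias=-1
    (3,0)@(7, 1): e=[15,0,-5] → ·  [on edge]
    (2,1)@(5, 3): e=[5,0,5] → █  [on edge]
    (3,1)@(7, 3): e=[3,4,3] → █
    (4,1)@(9, 3): e=[1,8,1] → █
    (1,2)@(3, 5): e=[-5,0,15] → ·  [on edge]
    (2,2)@(5, 5): e=[-7,4,13] → ·
    (3,2)@(7, 5): e=[-9,8,11] → ·
    (4,2)@(9, 5): e=[-11,12,9] → ·
    (0,3)@(1, 7): e=[-15,0,25] → ·  [on edge]
  covered (3 px):
    · · · · ·
    · · █ █ █
    · · · · ·
    · · · · ·

Z-buffer (winner per pixel, '.' = empty):
  . . . . .
  . . 1 1 1
  0 . . . .
  . 0 . . .

Final: 1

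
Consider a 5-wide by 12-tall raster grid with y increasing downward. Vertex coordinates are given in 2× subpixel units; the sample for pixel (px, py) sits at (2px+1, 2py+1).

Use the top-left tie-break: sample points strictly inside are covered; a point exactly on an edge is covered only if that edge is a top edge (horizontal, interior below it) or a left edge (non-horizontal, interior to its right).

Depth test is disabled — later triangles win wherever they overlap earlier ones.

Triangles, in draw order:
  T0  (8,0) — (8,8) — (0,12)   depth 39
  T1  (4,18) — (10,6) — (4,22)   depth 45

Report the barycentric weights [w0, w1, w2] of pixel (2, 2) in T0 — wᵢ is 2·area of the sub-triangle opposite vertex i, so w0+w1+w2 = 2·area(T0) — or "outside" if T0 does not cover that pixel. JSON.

T0:
  2·area = 64
  edge (8, 0)→(8, 8): d=(0,8) right/bottom  bias=-1
  edge (8, 8)→(0, 12): d=(-8,4) right/bottom  bias=-1
  edge (0, 12)→(8, 0): d=(8,-12) top-left  bias=+0
    (3,1)@(7, 3): e=[8,44,12] → #
    (4,1)@(9, 3): e=[-8,36,36] → ·
    (2,2)@(5, 5): e=[24,36,4] → #
    (4,2)@(9, 5): e=[-8,20,52] → ·
    (2,3)@(5, 7): e=[24,20,20] → #
    (4,3)@(9, 7): e=[-8,4,68] → ·
    (1,4)@(3, 9): e=[40,12,12] → #
    (3,4)@(7, 9): e=[8,-4,60] → ·
    (0,5)@(1, 11): e=[56,4,4] → #
    (1,5)@(3, 11): e=[40,-4,28] → ·
    (2,5)@(5, 11): e=[24,-12,52] → ·
    (0,6)@(1, 13): e=[56,-12,20] → ·
  covered (8 px):
    · · · · ·
    · · · # ·
    · · # # ·
    · · # # ·
    · # # · ·
    # · · · ·
    · · · · ·
    · · · · ·
    · · · · ·
    · · · · ·
    · · · · ·
    · · · · ·
T1:
  2·area = 24
  edge (4, 18)→(10, 6): d=(6,-12) top-left  bias=+0
  edge (10, 6)→(4, 22): d=(-6,16) right/bottom  bias=-1
  edge (4, 22)→(4, 18): d=(0,-4) top-left  bias=+0
    (3,6)@(7, 13): e=[6,6,12] → #
    (4,6)@(9, 13): e=[30,-26,20] → ·
    (3,7)@(7, 15): e=[18,-6,12] → ·
    (2,8)@(5, 17): e=[6,14,4] → #
    (3,8)@(7, 17): e=[30,-18,12] → ·
    (2,9)@(5, 19): e=[18,2,4] → #
    (3,9)@(7, 19): e=[42,-30,12] → ·
    (2,10)@(5, 21): e=[30,-10,4] → ·
  covered (3 px):
    · · · · ·
    · · · · ·
    · · · · ·
    · · · · ·
    · · · · ·
    · · · · ·
    · · · # ·
    · · · · ·
    · · # · ·
    · · # · ·
    · · · · ·
    · · · · ·

Final: [36,4,24]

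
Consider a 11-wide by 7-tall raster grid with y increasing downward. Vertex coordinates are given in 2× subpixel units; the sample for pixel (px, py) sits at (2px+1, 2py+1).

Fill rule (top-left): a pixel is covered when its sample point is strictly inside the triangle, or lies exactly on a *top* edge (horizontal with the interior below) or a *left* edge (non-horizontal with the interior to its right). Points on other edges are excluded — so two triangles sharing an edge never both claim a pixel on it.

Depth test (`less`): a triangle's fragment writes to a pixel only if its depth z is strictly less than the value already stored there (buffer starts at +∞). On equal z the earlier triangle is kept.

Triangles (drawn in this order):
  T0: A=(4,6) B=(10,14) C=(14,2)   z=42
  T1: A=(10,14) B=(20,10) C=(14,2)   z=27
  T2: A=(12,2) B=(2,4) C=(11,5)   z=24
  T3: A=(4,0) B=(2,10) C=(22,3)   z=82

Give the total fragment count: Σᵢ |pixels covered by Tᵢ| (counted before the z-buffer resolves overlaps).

T0:
  2·area = 104  (B↔C swapped to make it positive)
  edge (4, 6)→(14, 2): d=(10,-4) top-left  bias=+0
  edge (14, 2)→(10, 14): d=(-4,12) right/bottom  bias=-1
  edge (10, 14)→(4, 6): d=(-6,-8) top-left  bias=+0
    (6,1)@(13, 3): e=[6,8,90] → #
    (7,1)@(15, 3): e=[14,-16,106] → ·
    (3,2)@(7, 5): e=[2,72,30] → #
    (4,2)@(9, 5): e=[10,48,46] → #
    (5,2)@(11, 5): e=[18,24,62] → #
    (6,2)@(13, 5): e=[26,0,78] → ·  [on edge]
    (2,3)@(5, 7): e=[14,88,2] → #
    (6,3)@(13, 7): e=[46,-8,66] → ·
    (2,4)@(5, 9): e=[34,80,-10] → ·
    (3,4)@(7, 9): e=[42,56,6] → #
    (6,4)@(13, 9): e=[66,-16,54] → ·
    (3,5)@(7, 11): e=[62,48,-6] → ·
    (5,5)@(11, 11): e=[78,0,26] → ·  [on edge]
  covered (12 px):
    · · · · · · · · · · ·
    · · · · · · # · · · ·
    · · · # # # · · · · ·
    · · # # # # · · · · ·
    · · · # # # · · · · ·
    · · · · # · · · · · ·
    · · · · · · · · · · ·
T1:
  2·area = 104  (B↔C swapped to make it positive)
  edge (10, 14)→(14, 2): d=(4,-12) top-left  bias=+0
  edge (14, 2)→(20, 10): d=(6,8) right/bottom  bias=-1
  edge (20, 10)→(10, 14): d=(-10,4) right/bottom  bias=-1
    (6,2)@(13, 5): e=[0,26,78] → #  [on edge]
    (7,2)@(15, 5): e=[24,10,70] → #
    (8,2)@(17, 5): e=[48,-6,62] → ·
    (6,3)@(13, 7): e=[8,38,58] → #
    (8,3)@(17, 7): e=[56,6,42] → #
    (9,3)@(19, 7): e=[80,-10,34] → ·
    (6,4)@(13, 9): e=[16,50,38] → #
    (9,4)@(19, 9): e=[88,2,14] → #
    (10,4)@(21, 9): e=[112,-14,6] → ·
    (5,5)@(11, 11): e=[0,78,26] → #  [on edge]
    (9,5)@(19, 11): e=[96,14,-6] → ·
    (5,6)@(11, 13): e=[8,90,6] → #
  covered (14 px):
    · · · · · · · · · · ·
    · · · · · · · · · · ·
    · · · · · · # # · · ·
    · · · · · · # # # · ·
    · · · · · · # # # # ·
    · · · · · # # # # · ·
    · · · · · # · · · · ·
T2:
  2·area = 28  (B↔C swapped to make it positive)
  edge (12, 2)→(11, 5): d=(-1,3) right/bottom  bias=-1
  edge (11, 5)→(2, 4): d=(-9,-1) top-left  bias=+0
  edge (2, 4)→(12, 2): d=(10,-2) top-left  bias=+0
    (8,0)@(17, 1): e=[-14,42,0] → ·  [on edge]
    (3,1)@(7, 3): e=[14,14,0] → #  [on edge]
    (4,1)@(9, 3): e=[8,16,4] → #
    (5,1)@(11, 3): e=[2,18,8] → #
    (6,1)@(13, 3): e=[-4,20,12] → ·
    (3,2)@(7, 5): e=[12,-4,20] → ·
    (4,2)@(9, 5): e=[6,-2,24] → ·
    (5,2)@(11, 5): e=[0,0,28] → ·  [on edge]
    (4,5)@(9, 11): e=[0,-56,84] → ·  [on edge]
  covered (3 px):
    · · · · · · · · · · ·
    · · · # # # · · · · ·
    · · · · · · · · · · ·
    · · · · · · · · · · ·
    · · · · · · · · · · ·
    · · · · · · · · · · ·
    · · · · · · · · · · ·
T3:
  2·area = 186  (B↔C swapped to make it positive)
  edge (4, 0)→(22, 3): d=(18,3) right/bottom  bias=-1
  edge (22, 3)→(2, 10): d=(-20,7) right/bottom  bias=-1
  edge (2, 10)→(4, 0): d=(2,-10) top-left  bias=+0
    (2,0)@(5, 1): e=[15,159,12] → #
    (3,0)@(7, 1): e=[9,145,32] → #
    (4,0)@(9, 1): e=[3,131,52] → #
    (5,0)@(11, 1): e=[-3,117,72] → ·
    (2,1)@(5, 3): e=[51,119,16] → #
    (5,1)@(11, 3): e=[33,77,76] → #
    (6,1)@(13, 3): e=[27,63,96] → #
    (7,1)@(15, 3): e=[21,49,116] → #
    (8,1)@(17, 3): e=[15,35,136] → #
    (9,1)@(19, 3): e=[9,21,156] → #
    (10,1)@(21, 3): e=[3,7,176] → #
    (1,2)@(3, 5): e=[93,93,0] → #  [on edge]
  covered (24 px):
    · · # # # · · · · · ·
    · · # # # # # # # # #
    · # # # # # # # · · ·
    · # # # # · · · · · ·
    · # · · · · · · · · ·
    · · · · · · · · · · ·
    · · · · · · · · · · ·

Result: 53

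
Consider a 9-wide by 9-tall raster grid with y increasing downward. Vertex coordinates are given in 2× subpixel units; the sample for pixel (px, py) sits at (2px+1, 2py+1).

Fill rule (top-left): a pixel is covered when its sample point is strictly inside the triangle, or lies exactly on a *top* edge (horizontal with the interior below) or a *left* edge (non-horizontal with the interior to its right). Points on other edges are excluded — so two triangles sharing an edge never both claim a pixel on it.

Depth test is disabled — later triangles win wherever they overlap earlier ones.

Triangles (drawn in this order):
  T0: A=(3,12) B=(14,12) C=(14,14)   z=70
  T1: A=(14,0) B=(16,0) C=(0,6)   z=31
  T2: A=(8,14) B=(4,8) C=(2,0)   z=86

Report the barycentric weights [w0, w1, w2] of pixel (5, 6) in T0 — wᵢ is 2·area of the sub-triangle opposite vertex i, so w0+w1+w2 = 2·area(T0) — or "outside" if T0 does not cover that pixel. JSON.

T0:
  2·area = 22
  edge (3, 12)→(14, 12): d=(11,0) top-left  bias=+0
  edge (14, 12)→(14, 14): d=(0,2) right/bottom  bias=-1
  edge (14, 14)→(3, 12): d=(-11,-2) top-left  bias=+0
    (4,6)@(9, 13): e=[11,10,1] → #
    (5,6)@(11, 13): e=[11,6,5] → #
    (6,6)@(13, 13): e=[11,2,9] → #
    (7,6)@(15, 13): e=[11,-2,13] → ·
    (4,7)@(9, 15): e=[33,10,-21] → ·
    (5,7)@(11, 15): e=[33,6,-17] → ·
    (6,7)@(13, 15): e=[33,2,-13] → ·
  covered (3 px):
    · · · · · · · · ·
    · · · · · · · · ·
    · · · · · · · · ·
    · · · · · · · · ·
    · · · · · · · · ·
    · · · · · · · · ·
    · · · · # # # · ·
    · · · · · · · · ·
    · · · · · · · · ·
T1:
  2·area = 12
  edge (14, 0)→(16, 0): d=(2,0) top-left  bias=+0
  edge (16, 0)→(0, 6): d=(-16,6) right/bottom  bias=-1
  edge (0, 6)→(14, 0): d=(14,-6) top-left  bias=+0
    (6,0)@(13, 1): e=[2,2,8] → #
    (7,0)@(15, 1): e=[2,-10,20] → ·
    (3,1)@(7, 3): e=[6,6,0] → #  [on edge]
    (4,1)@(9, 3): e=[6,-6,12] → ·
    (6,1)@(13, 3): e=[6,-30,36] → ·
    (3,2)@(7, 5): e=[10,-26,28] → ·
  covered (2 px):
    · · · · · · # · ·
    · · · # · · · · ·
    · · · · · · · · ·
    · · · · · · · · ·
    · · · · · · · · ·
    · · · · · · · · ·
    · · · · · · · · ·
    · · · · · · · · ·
    · · · · · · · · ·
T2:
  2·area = 20
  edge (8, 14)→(4, 8): d=(-4,-6) top-left  bias=+0
  edge (4, 8)→(2, 0): d=(-2,-8) top-left  bias=+0
  edge (2, 0)→(8, 14): d=(6,14) right/bottom  bias=-1
    (1,1)@(3, 3): e=[14,2,4] → #
    (2,1)@(5, 3): e=[26,18,-24] → ·
    (1,2)@(3, 5): e=[6,-2,16] → ·
    (2,3)@(5, 7): e=[10,10,0] → ·  [on edge]
    (2,4)@(5, 9): e=[2,6,12] → #
    (3,4)@(7, 9): e=[14,22,-16] → ·
    (2,5)@(5, 11): e=[-6,2,24] → ·
  covered (2 px):
    · · · · · · · · ·
    · # · · · · · · ·
    · · · · · · · · ·
    · · · · · · · · ·
    · · # · · · · · ·
    · · · · · · · · ·
    · · · · · · · · ·
    · · · · · · · · ·
    · · · · · · · · ·

Final: [6,5,11]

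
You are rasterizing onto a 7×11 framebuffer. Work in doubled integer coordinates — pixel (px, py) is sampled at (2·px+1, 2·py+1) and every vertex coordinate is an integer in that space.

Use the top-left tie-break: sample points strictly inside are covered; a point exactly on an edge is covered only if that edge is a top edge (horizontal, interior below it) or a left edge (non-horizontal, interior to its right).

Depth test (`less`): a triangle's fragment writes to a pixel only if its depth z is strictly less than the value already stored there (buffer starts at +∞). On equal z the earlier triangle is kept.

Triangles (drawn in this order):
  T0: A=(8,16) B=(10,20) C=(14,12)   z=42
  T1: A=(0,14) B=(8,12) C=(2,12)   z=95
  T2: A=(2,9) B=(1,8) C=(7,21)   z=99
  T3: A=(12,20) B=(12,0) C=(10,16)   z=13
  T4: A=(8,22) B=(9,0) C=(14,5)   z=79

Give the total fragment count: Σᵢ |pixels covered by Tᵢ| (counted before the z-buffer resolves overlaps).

T0:
  2·area = 32  (B↔C swapped to make it positive)
  edge (8, 16)→(14, 12): d=(6,-4) top-left  bias=+0
  edge (14, 12)→(10, 20): d=(-4,8) right/bottom  bias=-1
  edge (10, 20)→(8, 16): d=(-2,-4) top-left  bias=+0
    (6,6)@(13, 13): e=[2,4,26] → X
    (5,7)@(11, 15): e=[6,12,14] → X
    (6,7)@(13, 15): e=[14,-4,22] → .
    (4,8)@(9, 17): e=[10,20,2] → X
    (6,8)@(13, 17): e=[26,-12,18] → .
    (4,9)@(9, 19): e=[22,12,-2] → .
    (5,9)@(11, 19): e=[30,-4,6] → .
  covered (4 px):
    . . . . . . .
    . . . . . . .
    . . . . . . .
    . . . . . . .
    . . . . . . .
    . . . . . . .
    . . . . . . X
    . . . . . X .
    . . . . X X .
    . . . . . . .
    . . . . . . .
T1:
  2·area = 12  (B↔C swapped to make it positive)
  edge (0, 14)→(2, 12): d=(2,-2) top-left  bias=+0
  edge (2, 12)→(8, 12): d=(6,0) top-left  bias=+0
  edge (8, 12)→(0, 14): d=(-8,2) right/bottom  bias=-1
    (6,0)@(13, 1): e=[0,-66,78] → .  [on edge]
    (5,1)@(11, 3): e=[0,-54,66] → .  [on edge]
    (4,2)@(9, 5): e=[0,-42,54] → .  [on edge]
    (3,3)@(7, 7): e=[0,-30,42] → .  [on edge]
    (2,4)@(5, 9): e=[0,-18,30] → .  [on edge]
    (1,5)@(3, 11): e=[0,-6,18] → .  [on edge]
    (0,6)@(1, 13): e=[0,6,6] → X  [on edge]
    (1,6)@(3, 13): e=[4,6,2] → X
    (2,6)@(5, 13): e=[8,6,-2] → .
    (0,7)@(1, 15): e=[4,18,-10] → .
    (1,7)@(3, 15): e=[8,18,-14] → .
  covered (2 px):
    . . . . . . .
    . . . . . . .
    . . . . . . .
    . . . . . . .
    . . . . . . .
    . . . . . . .
    X X . . . . .
    . . . . . . .
    . . . . . . .
    . . . . . . .
    . . . . . . .
T2:
  2·area = 7  (B↔C swapped to make it positive)
  edge (2, 9)→(7, 21): d=(5,12) right/bottom  bias=-1
  edge (7, 21)→(1, 8): d=(-6,-13) top-left  bias=+0
  edge (1, 8)→(2, 9): d=(1,1) right/bottom  bias=-1
    (3,10)@(7, 21): e=[0,0,7] → .  [on edge]
  covered (0 px):
    . . . . . . .
    . . . . . . .
    . . . . . . .
    . . . . . . .
    . . . . . . .
    . . . . . . .
    . . . . . . .
    . . . . . . .
    . . . . . . .
    . . . . . . .
    . . . . . . .
T3:
  2·area = 40  (B↔C swapped to make it positive)
  edge (12, 20)→(10, 16): d=(-2,-4) top-left  bias=+0
  edge (10, 16)→(12, 0): d=(2,-16) top-left  bias=+0
  edge (12, 0)→(12, 20): d=(0,20) right/bottom  bias=-1
    (5,4)@(11, 9): e=[18,2,20] → X
    (6,4)@(13, 9): e=[26,34,-20] → .
    (5,5)@(11, 11): e=[14,6,20] → X
    (6,5)@(13, 11): e=[22,38,-20] → .
    (5,6)@(11, 13): e=[10,10,20] → X
    (6,6)@(13, 13): e=[18,42,-20] → .
    (5,7)@(11, 15): e=[6,14,20] → X
    (6,7)@(13, 15): e=[14,46,-20] → .
    (5,8)@(11, 17): e=[2,18,20] → X
    (6,8)@(13, 17): e=[10,50,-20] → .
    (5,9)@(11, 19): e=[-2,22,20] → .
  covered (5 px):
    . . . . . . .
    . . . . . . .
    . . . . . . .
    . . . . . . .
    . . . . . X .
    . . . . . X .
    . . . . . X .
    . . . . . X .
    . . . . . X .
    . . . . . . .
    . . . . . . .
T4:
  2·area = 115
  edge (8, 22)→(9, 0): d=(1,-22) top-left  bias=+0
  edge (9, 0)→(14, 5): d=(5,5) right/bottom  bias=-1
  edge (14, 5)→(8, 22): d=(-6,17) right/bottom  bias=-1
    (4,0)@(9, 1): e=[1,5,109] → X
    (5,0)@(11, 1): e=[45,-5,75] → .
    (4,1)@(9, 3): e=[3,15,97] → X
    (5,1)@(11, 3): e=[47,5,63] → X
    (6,1)@(13, 3): e=[91,-5,29] → .
    (4,2)@(9, 5): e=[5,25,85] → X
    (6,2)@(13, 5): e=[93,5,17] → X
    (4,3)@(9, 7): e=[7,35,73] → X
    (4,4)@(9, 9): e=[9,45,61] → X
    (6,4)@(13, 9): e=[97,25,-7] → .
    (4,5)@(9, 11): e=[11,55,49] → X
    (6,5)@(13, 11): e=[99,35,-19] → .
  covered (18 px):
    . . . . X . .
    . . . . X X .
    . . . . X X X
    . . . . X X X
    . . . . X X .
    . . . . X X .
    . . . . X X .
    . . . . X . .
    . . . . X . .
    . . . . X . .
    . . . . . . .

Result: 29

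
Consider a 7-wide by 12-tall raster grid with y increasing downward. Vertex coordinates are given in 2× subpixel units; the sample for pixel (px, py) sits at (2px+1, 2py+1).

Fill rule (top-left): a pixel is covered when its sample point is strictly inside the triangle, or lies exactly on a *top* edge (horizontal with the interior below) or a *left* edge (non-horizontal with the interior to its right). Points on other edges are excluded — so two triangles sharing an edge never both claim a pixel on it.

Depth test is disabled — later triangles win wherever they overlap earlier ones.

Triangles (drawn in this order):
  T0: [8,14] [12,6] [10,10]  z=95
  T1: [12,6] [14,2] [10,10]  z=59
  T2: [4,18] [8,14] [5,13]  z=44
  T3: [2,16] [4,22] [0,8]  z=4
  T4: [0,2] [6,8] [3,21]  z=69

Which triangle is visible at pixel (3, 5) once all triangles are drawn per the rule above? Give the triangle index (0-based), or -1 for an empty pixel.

T0:
  degenerate (2·area = 0) — covers nothing
T1:
  degenerate (2·area = 0) — covers nothing
T2:
  2·area = 16  (B↔C swapped to make it positive)
  edge (4, 18)→(5, 13): d=(1,-5) top-left  bias=+0
  edge (5, 13)→(8, 14): d=(3,1) right/bottom  bias=-1
  edge (8, 14)→(4, 18): d=(-4,4) right/bottom  bias=-1
    (3,1)@(7, 3): e=[0,-32,48] → ·  [on edge]
    (6,4)@(13, 9): e=[36,-20,0] → ·  [on edge]
    (5,5)@(11, 11): e=[28,-12,0] → ·  [on edge]
    (2,6)@(5, 13): e=[0,0,16] → ·  [on edge]
    (4,6)@(9, 13): e=[20,-4,0] → ·  [on edge]
    (2,7)@(5, 15): e=[2,6,8] → █
    (3,7)@(7, 15): e=[12,4,0] → ·  [on edge]
    (5,7)@(11, 15): e=[32,0,-16] → ·  [on edge]
    (2,8)@(5, 17): e=[4,12,0] → ·  [on edge]
    (1,9)@(3, 19): e=[-4,20,0] → ·  [on edge]
    (0,10)@(1, 21): e=[-12,28,0] → ·  [on edge]
    (1,11)@(3, 23): e=[0,32,-16] → ·  [on edge]
  covered (1 px):
    · · · · · · ·
    · · · · · · ·
    · · · · · · ·
    · · · · · · ·
    · · · · · · ·
    · · · · · · ·
    · · · · · · ·
    · · █ · · · ·
    · · · · · · ·
    · · · · · · ·
    · · · · · · ·
    · · · · · · ·
T3:
  2·area = 4  (B↔C swapped to make it positive)
  edge (2, 16)→(0, 8): d=(-2,-8) top-left  bias=+0
  edge (0, 8)→(4, 22): d=(4,14) right/bottom  bias=-1
  edge (4, 22)→(2, 16): d=(-2,-6) top-left  bias=+0
    (0,6)@(1, 13): e=[-2,6,0] → ·  [on edge]
    (1,9)@(3, 19): e=[2,2,0] → █  [on edge]
    (2,9)@(5, 19): e=[18,-26,12] → ·
    (1,10)@(3, 21): e=[-2,10,-4] → ·
  covered (1 px):
    · · · · · · ·
    · · · · · · ·
    · · · · · · ·
    · · · · · · ·
    · · · · · · ·
    · · · · · · ·
    · · · · · · ·
    · · · · · · ·
    · · · · · · ·
    · █ · · · · ·
    · · · · · · ·
    · · · · · · ·
T4:
  2·area = 96
  edge (0, 2)→(6, 8): d=(6,6) right/bottom  bias=-1
  edge (6, 8)→(3, 21): d=(-3,13) right/bottom  bias=-1
  edge (3, 21)→(0, 2): d=(-3,-19) top-left  bias=+0
    (0,1)@(1, 3): e=[0,80,16] → ·  [on edge]
    (0,2)@(1, 5): e=[12,74,10] → █
    (1,2)@(3, 5): e=[0,48,48] → ·  [on edge]
    (0,3)@(1, 7): e=[24,68,4] → █
    (1,3)@(3, 7): e=[12,42,42] → █
    (2,3)@(5, 7): e=[0,16,80] → ·  [on edge]
    (0,4)@(1, 9): e=[36,62,-2] → ·
    (1,4)@(3, 9): e=[24,36,36] → █
    (2,4)@(5, 9): e=[12,10,74] → █
    (3,4)@(7, 9): e=[0,-16,112] → ·  [on edge]
    (1,5)@(3, 11): e=[36,30,30] → █
    (3,5)@(7, 11): e=[12,-22,106] → ·
    (4,5)@(9, 11): e=[0,-48,144] → ·  [on edge]
    (5,6)@(11, 13): e=[0,-80,176] → ·  [on edge]
    (6,7)@(13, 15): e=[0,-112,208] → ·  [on edge]
    (1,10)@(3, 21): e=[96,0,0] → ·  [on edge]
  covered (11 px):
    · · · · · · ·
    · · · · · · ·
    █ · · · · · ·
    █ █ · · · · ·
    · █ █ · · · ·
    · █ █ · · · ·
    · █ · · · · ·
    · █ · · · · ·
    · █ · · · · ·
    · █ · · · · ·
    · · · · · · ·
    · · · · · · ·

Z-buffer (winner per pixel, '.' = empty):
  . . . . . . .
  . . . . . . .
  4 . . . . . .
  4 4 . . . . .
  . 4 4 . . . .
  . 4 4 . . . .
  . 4 . . . . .
  . 4 2 . . . .
  . 4 . . . . .
  . 4 . . . . .
  . . . . . . .
  . . . . . . .

Answer: -1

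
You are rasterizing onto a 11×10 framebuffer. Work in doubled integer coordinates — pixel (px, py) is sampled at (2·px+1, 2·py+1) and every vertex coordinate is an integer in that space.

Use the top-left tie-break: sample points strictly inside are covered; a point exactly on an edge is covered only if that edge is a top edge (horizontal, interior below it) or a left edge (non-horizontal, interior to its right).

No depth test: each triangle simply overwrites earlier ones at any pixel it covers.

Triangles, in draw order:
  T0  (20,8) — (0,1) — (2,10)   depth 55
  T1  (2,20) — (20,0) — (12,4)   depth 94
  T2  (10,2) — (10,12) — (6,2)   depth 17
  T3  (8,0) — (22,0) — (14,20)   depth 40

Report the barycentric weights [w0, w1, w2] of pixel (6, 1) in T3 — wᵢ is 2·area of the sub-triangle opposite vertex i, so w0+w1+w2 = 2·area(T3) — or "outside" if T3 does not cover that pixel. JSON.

T0:
  2·area = 166  (B↔C swapped to make it positive)
  edge (20, 8)→(2, 10): d=(-18,2) right/bottom  bias=-1
  edge (2, 10)→(0, 1): d=(-2,-9) top-left  bias=+0
  edge (0, 1)→(20, 8): d=(20,7) right/bottom  bias=-1
    (0,1)@(1, 3): e=[128,5,33] → X
    (1,1)@(3, 3): e=[124,23,19] → X
    (2,1)@(5, 3): e=[120,41,5] → X
    (3,1)@(7, 3): e=[116,59,-9] → .
    (0,2)@(1, 5): e=[92,1,73] → X
    (3,2)@(7, 5): e=[80,55,31] → X
    (4,2)@(9, 5): e=[76,73,17] → X
    (5,2)@(11, 5): e=[72,91,3] → X
    (6,2)@(13, 5): e=[68,109,-11] → .
    (0,3)@(1, 7): e=[56,-3,113] → .
    (1,3)@(3, 7): e=[52,15,99] → X
    (6,3)@(13, 7): e=[32,105,29] → X
    (5,4)@(11, 9): e=[0,83,83] → .  [on edge]
  covered (21 px):
    . . . . . . . . . . .
    X X X . . . . . . . .
    X X X X X X . . . . .
    . X X X X X X X X . .
    . X X X X . . . . . .
    . . . . . . . . . . .
    . . . . . . . . . . .
    . . . . . . . . . . .
    . . . . . . . . . . .
    . . . . . . . . . . .
T1:
  2·area = 88  (B↔C swapped to make it positive)
  edge (2, 20)→(12, 4): d=(10,-16) top-left  bias=+0
  edge (12, 4)→(20, 0): d=(8,-4) top-left  bias=+0
  edge (20, 0)→(2, 20): d=(-18,20) right/bottom  bias=-1
    (9,0)@(19, 1): e=[82,4,2] → X
    (10,0)@(21, 1): e=[114,12,-38] → .
    (7,1)@(15, 3): e=[38,4,46] → X
    (8,1)@(17, 3): e=[70,12,6] → X
    (9,1)@(19, 3): e=[102,20,-34] → .
    (6,2)@(13, 5): e=[26,12,50] → X
    (8,2)@(17, 5): e=[90,28,-30] → .
    (5,3)@(11, 7): e=[14,20,54] → X
    (7,3)@(15, 7): e=[78,36,-26] → .
    (4,4)@(9, 9): e=[2,28,58] → X
    (6,4)@(13, 9): e=[66,44,-22] → .
    (4,5)@(9, 11): e=[22,44,22] → X
  covered (11 px):
    . . . . . . . . . X .
    . . . . . . . X X . .
    . . . . . . X X . . .
    . . . . . X X . . . .
    . . . . X X . . . . .
    . . . . X . . . . . .
    . . . X . . . . . . .
    . . . . . . . . . . .
    . . . . . . . . . . .
    . . . . . . . . . . .
T2:
  2·area = 40
  edge (10, 2)→(10, 12): d=(0,10) right/bottom  bias=-1
  edge (10, 12)→(6, 2): d=(-4,-10) top-left  bias=+0
  edge (6, 2)→(10, 2): d=(4,0) top-left  bias=+0
    (3,1)@(7, 3): e=[30,6,4] → X
    (4,1)@(9, 3): e=[10,26,4] → X
    (5,1)@(11, 3): e=[-10,46,4] → .
    (3,2)@(7, 5): e=[30,-2,12] → .
    (4,2)@(9, 5): e=[10,18,12] → X
    (5,2)@(11, 5): e=[-10,38,12] → .
    (4,3)@(9, 7): e=[10,10,20] → X
    (5,3)@(11, 7): e=[-10,30,20] → .
    (4,4)@(9, 9): e=[10,2,28] → X
    (5,4)@(11, 9): e=[-10,22,28] → .
    (4,5)@(9, 11): e=[10,-6,36] → .
  covered (5 px):
    . . . . . . . . . . .
    . . . X X . . . . . .
    . . . . X . . . . . .
    . . . . X . . . . . .
    . . . . X . . . . . .
    . . . . . . . . . . .
    . . . . . . . . . . .
    . . . . . . . . . . .
    . . . . . . . . . . .
    . . . . . . . . . . .
T3:
  2·area = 280
  edge (8, 0)→(22, 0): d=(14,0) top-left  bias=+0
  edge (22, 0)→(14, 20): d=(-8,20) right/bottom  bias=-1
  edge (14, 20)→(8, 0): d=(-6,-20) top-left  bias=+0
    (4,0)@(9, 1): e=[14,252,14] → X
    (5,0)@(11, 1): e=[14,212,54] → X
    (6,0)@(13, 1): e=[14,172,94] → X
    (7,0)@(15, 1): e=[14,132,134] → X
    (8,0)@(17, 1): e=[14,92,174] → X
    (9,0)@(19, 1): e=[14,52,214] → X
    (10,0)@(21, 1): e=[14,12,254] → X
    (4,1)@(9, 3): e=[42,236,2] → X
    (10,1)@(21, 3): e=[42,-4,242] → .
    (4,2)@(9, 5): e=[70,220,-10] → .
    (5,2)@(11, 5): e=[70,180,30] → X
    (10,2)@(21, 5): e=[70,-20,230] → .
  covered (35 px):
    . . . . X X X X X X X
    . . . . X X X X X X .
    . . . . . X X X X X .
    . . . . . X X X X X .
    . . . . . X X X X . .
    . . . . . . X X X . .
    . . . . . . X X . . .
    . . . . . . X X . . .
    . . . . . . . X . . .
    . . . . . . . . . . .

Result: [156,82,42]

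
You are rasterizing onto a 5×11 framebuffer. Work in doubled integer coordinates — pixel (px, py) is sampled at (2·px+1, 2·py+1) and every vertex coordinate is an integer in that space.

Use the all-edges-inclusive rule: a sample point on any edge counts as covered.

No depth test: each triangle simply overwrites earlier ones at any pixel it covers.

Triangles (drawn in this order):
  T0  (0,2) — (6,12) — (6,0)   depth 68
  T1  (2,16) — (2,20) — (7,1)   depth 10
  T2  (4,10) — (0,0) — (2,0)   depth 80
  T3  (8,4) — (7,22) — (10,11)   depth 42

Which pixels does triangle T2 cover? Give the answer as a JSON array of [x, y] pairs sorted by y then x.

T0:
  2·area = 72  (B↔C swapped to make it positive)
  edge (0, 2)→(6, 0): d=(6,-2) inclusive
  edge (6, 0)→(6, 12): d=(0,12) inclusive
  edge (6, 12)→(0, 2): d=(-6,-10) inclusive
    (1,0)@(3, 1): e=[0,36,36] → █  [on edge]
    (2,0)@(5, 1): e=[4,12,56] → █
    (3,0)@(7, 1): e=[8,-12,76] → ·
    (0,1)@(1, 3): e=[8,60,4] → █
    (3,1)@(7, 3): e=[20,-12,64] → ·
    (0,2)@(1, 5): e=[20,60,-8] → ·
    (1,2)@(3, 5): e=[24,36,12] → █
    (3,2)@(7, 5): e=[32,-12,52] → ·
    (1,3)@(3, 7): e=[36,36,0] → █  [on edge]
    (3,3)@(7, 7): e=[44,-12,40] → ·
    (1,4)@(3, 9): e=[48,36,-12] → ·
    (2,4)@(5, 9): e=[52,12,8] → █
    (4,8)@(9, 17): e=[108,-36,0] → ·  [on edge]
  covered (10 px):
    · █ █ · ·
    █ █ █ · ·
    · █ █ · ·
    · █ █ · ·
    · · █ · ·
    · · · · ·
    · · · · ·
    · · · · ·
    · · · · ·
    · · · · ·
    · · · · ·
T1:
  2·area = 20  (B↔C swapped to make it positive)
  edge (2, 16)→(7, 1): d=(5,-15) inclusive
  edge (7, 1)→(2, 20): d=(-5,19) inclusive
  edge (2, 20)→(2, 16): d=(0,-4) inclusive
    (3,0)@(7, 1): e=[0,0,20] → █  [on edge]
    (4,0)@(9, 1): e=[30,-38,28] → ·
    (3,1)@(7, 3): e=[10,-10,20] → ·
    (2,3)@(5, 7): e=[0,8,12] → █  [on edge]
    (3,3)@(7, 7): e=[30,-30,20] → ·
    (2,4)@(5, 9): e=[10,-2,12] → ·
    (1,6)@(3, 13): e=[0,16,4] → █  [on edge]
    (2,6)@(5, 13): e=[30,-22,12] → ·
    (1,7)@(3, 15): e=[10,6,4] → █
    (2,7)@(5, 15): e=[40,-32,12] → ·
    (1,8)@(3, 17): e=[20,-4,4] → ·
    (0,9)@(1, 19): e=[0,24,-4] → ·  [on edge]
  covered (4 px):
    · · · █ ·
    · · · · ·
    · · · · ·
    · · █ · ·
    · · · · ·
    · · · · ·
    · █ · · ·
    · █ · · ·
    · · · · ·
    · · · · ·
    · · · · ·
T2:
  2·area = 20
  edge (4, 10)→(0, 0): d=(-4,-10) inclusive
  edge (0, 0)→(2, 0): d=(2,0) inclusive
  edge (2, 0)→(4, 10): d=(2,10) inclusive
    (0,0)@(1, 1): e=[6,2,12] → █
    (1,0)@(3, 1): e=[26,2,-8] → ·
    (0,1)@(1, 3): e=[-2,6,16] → ·
    (1,2)@(3, 5): e=[10,10,0] → █  [on edge]
    (2,2)@(5, 5): e=[30,10,-20] → ·
    (1,3)@(3, 7): e=[2,14,4] → █
    (2,3)@(5, 7): e=[22,14,-16] → ·
    (1,4)@(3, 9): e=[-6,18,8] → ·
    (2,7)@(5, 15): e=[-10,30,0] → ·  [on edge]
  covered (3 px):
    █ · · · ·
    · · · · ·
    · █ · · ·
    · █ · · ·
    · · · · ·
    · · · · ·
    · · · · ·
    · · · · ·
    · · · · ·
    · · · · ·
    · · · · ·
T3:
  2·area = 43  (B↔C swapped to make it positive)
  edge (8, 4)→(10, 11): d=(2,7) inclusive
  edge (10, 11)→(7, 22): d=(-3,11) inclusive
  edge (7, 22)→(8, 4): d=(1,-18) inclusive
    (4,4)@(9, 9): e=[3,17,23] → █
    (4,5)@(9, 11): e=[7,11,25] → █
    (4,6)@(9, 13): e=[11,5,27] → █
    (4,7)@(9, 15): e=[15,-1,29] → ·
  covered (3 px):
    · · · · ·
    · · · · ·
    · · · · ·
    · · · · ·
    · · · · █
    · · · · █
    · · · · █
    · · · · ·
    · · · · ·
    · · · · ·
    · · · · ·

Result: [[0,0],[1,2],[1,3]]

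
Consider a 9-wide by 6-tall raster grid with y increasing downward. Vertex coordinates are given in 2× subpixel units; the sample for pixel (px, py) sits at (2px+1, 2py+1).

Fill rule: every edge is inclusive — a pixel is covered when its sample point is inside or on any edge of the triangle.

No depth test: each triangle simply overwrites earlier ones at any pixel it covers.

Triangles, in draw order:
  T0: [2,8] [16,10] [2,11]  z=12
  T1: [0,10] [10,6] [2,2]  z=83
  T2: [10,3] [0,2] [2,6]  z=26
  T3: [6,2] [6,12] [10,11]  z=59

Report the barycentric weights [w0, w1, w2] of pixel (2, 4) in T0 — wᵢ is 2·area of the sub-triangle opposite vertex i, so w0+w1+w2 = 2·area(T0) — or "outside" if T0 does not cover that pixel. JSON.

T0:
  2·area = 42
  edge (2, 8)→(16, 10): d=(14,2) inclusive
  edge (16, 10)→(2, 11): d=(-14,1) inclusive
  edge (2, 11)→(2, 8): d=(0,-3) inclusive
    (1,4)@(3, 9): e=[12,27,3] → #
    (2,4)@(5, 9): e=[8,25,9] → #
    (3,4)@(7, 9): e=[4,23,15] → #
    (4,4)@(9, 9): e=[0,21,21] → #  [on edge]
    (5,4)@(11, 9): e=[-4,19,27] → ·
    (1,5)@(3, 11): e=[40,-1,3] → ·
    (2,5)@(5, 11): e=[36,-3,9] → ·
    (3,5)@(7, 11): e=[32,-5,15] → ·
    (4,5)@(9, 11): e=[28,-7,21] → ·
  covered (4 px):
    · · · · · · · · ·
    · · · · · · · · ·
    · · · · · · · · ·
    · · · · · · · · ·
    · # # # # · · · ·
    · · · · · · · · ·
T1:
  2·area = 72  (B↔C swapped to make it positive)
  edge (0, 10)→(2, 2): d=(2,-8) inclusive
  edge (2, 2)→(10, 6): d=(8,4) inclusive
  edge (10, 6)→(0, 10): d=(-10,4) inclusive
    (1,1)@(3, 3): e=[10,4,58] → #
    (2,1)@(5, 3): e=[26,-4,50] → ·
    (1,2)@(3, 5): e=[14,20,38] → #
    (2,2)@(5, 5): e=[30,12,30] → #
    (3,2)@(7, 5): e=[46,4,22] → #
    (4,2)@(9, 5): e=[62,-4,14] → ·
    (0,3)@(1, 7): e=[2,44,26] → #
    (4,3)@(9, 7): e=[66,12,-6] → ·
    (0,4)@(1, 9): e=[6,60,6] → #
    (1,4)@(3, 9): e=[22,52,-2] → ·
    (2,4)@(5, 9): e=[38,44,-10] → ·
    (3,4)@(7, 9): e=[54,36,-18] → ·
  covered (9 px):
    · · · · · · · · ·
    · # · · · · · · ·
    · # # # · · · · ·
    # # # # · · · · ·
    # · · · · · · · ·
    · · · · · · · · ·
T2:
  2·area = 38  (B↔C swapped to make it positive)
  edge (10, 3)→(2, 6): d=(-8,3) inclusive
  edge (2, 6)→(0, 2): d=(-2,-4) inclusive
  edge (0, 2)→(10, 3): d=(10,1) inclusive
    (0,1)@(1, 3): e=[27,2,9] → #
    (1,1)@(3, 3): e=[21,10,7] → #
    (2,1)@(5, 3): e=[15,18,5] → #
    (3,1)@(7, 3): e=[9,26,3] → #
    (4,1)@(9, 3): e=[3,34,1] → #
    (5,1)@(11, 3): e=[-3,42,-1] → ·
    (0,2)@(1, 5): e=[11,-2,29] → ·
    (1,2)@(3, 5): e=[5,6,27] → #
    (2,2)@(5, 5): e=[-1,14,25] → ·
    (3,2)@(7, 5): e=[-7,22,23] → ·
    (4,2)@(9, 5): e=[-13,30,21] → ·
    (1,3)@(3, 7): e=[-11,2,47] → ·
  covered (6 px):
    · · · · · · · · ·
    # # # # # · · · ·
    · # · · · · · · ·
    · · · · · · · · ·
    · · · · · · · · ·
    · · · · · · · · ·
T3:
  2·area = 40  (B↔C swapped to make it positive)
  edge (6, 2)→(10, 11): d=(4,9) inclusive
  edge (10, 11)→(6, 12): d=(-4,1) inclusive
  edge (6, 12)→(6, 2): d=(0,-10) inclusive
    (3,2)@(7, 5): e=[3,27,10] → #
    (4,2)@(9, 5): e=[-15,25,30] → ·
    (3,3)@(7, 7): e=[11,19,10] → #
    (4,3)@(9, 7): e=[-7,17,30] → ·
    (3,4)@(7, 9): e=[19,11,10] → #
    (4,4)@(9, 9): e=[1,9,30] → #
    (5,4)@(11, 9): e=[-17,7,50] → ·
    (3,5)@(7, 11): e=[27,3,10] → #
    (5,5)@(11, 11): e=[-9,-1,50] → ·
  covered (6 px):
    · · · · · · · · ·
    · · · · · · · · ·
    · · · # · · · · ·
    · · · # · · · · ·
    · · · # # · · · ·
    · · · # # · · · ·

Result: [25,9,8]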